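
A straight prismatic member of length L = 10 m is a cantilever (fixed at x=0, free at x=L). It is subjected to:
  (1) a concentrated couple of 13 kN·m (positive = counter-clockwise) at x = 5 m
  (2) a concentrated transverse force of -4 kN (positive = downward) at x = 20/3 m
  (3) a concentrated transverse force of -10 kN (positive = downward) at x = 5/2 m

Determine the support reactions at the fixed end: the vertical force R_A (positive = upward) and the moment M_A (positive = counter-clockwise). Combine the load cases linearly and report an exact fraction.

R_A = -14 kN, M_A = -194/3 kN·m

Load 1 — applied couple M₀=13 kN·m at a=5 m (b=L-a=5):
  R_A = 0 kN
  M_A = -M₀ = -13 kN·m
Load 2 — point force P=-4 kN at a=20/3 m (b=L-a=10/3):
  R_A = P = (-4) = -4 kN
  M_A = Pa = (-4)·(20/3) = -80/3 kN·m
Load 3 — point force P=-10 kN at a=5/2 m (b=L-a=15/2):
  R_A = P = (-10) = -10 kN
  M_A = Pa = (-10)·(5/2) = -25 kN·m
Superposition: R_A = -14 kN, M_A = -194/3 kN·m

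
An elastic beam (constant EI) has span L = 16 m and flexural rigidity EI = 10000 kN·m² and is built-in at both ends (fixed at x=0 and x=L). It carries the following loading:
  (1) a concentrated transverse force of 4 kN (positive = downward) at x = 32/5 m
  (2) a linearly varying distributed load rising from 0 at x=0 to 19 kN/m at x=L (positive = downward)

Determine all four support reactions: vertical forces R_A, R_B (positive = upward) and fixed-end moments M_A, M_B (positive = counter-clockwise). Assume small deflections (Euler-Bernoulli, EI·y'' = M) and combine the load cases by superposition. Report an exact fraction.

Load 1 — point force P=4 kN at a=32/5 m (b=L-a=48/5):
  R_A = Pb²(3a+b)/L³ = 4·(48/5)²·(3·(32/5)+(48/5))/16³ = 324/125 kN
  M_A = Pab²/L² = 4·(32/5)·(48/5)²/16² = 1152/125 kN·m
  R_B = Pa²(a+3b)/L³ = 4·(32/5)²·((32/5)+3·(48/5))/16³ = 176/125 kN
  M_B = -Pa²b/L² = -4·(32/5)²·(48/5)/16² = -768/125 kN·m
Load 2 — triangular load w₀=19 kN/m (0→w₀ over full span):
  R_A = 3w₀L/20 = 3·19·16/20 = 228/5 kN
  M_A = w₀L²/30 = 19·16²/30 = 2432/15 kN·m
  R_B = 7w₀L/20 = 7·19·16/20 = 532/5 kN
  M_B = -w₀L²/20 = -19·16²/20 = -1216/5 kN·m
Superposition: R_A = 6024/125 kN, M_A = 64256/375 kN·m, R_B = 13476/125 kN, M_B = -31168/125 kN·m

R_A = 6024/125 kN, M_A = 64256/375 kN·m, R_B = 13476/125 kN, M_B = -31168/125 kN·m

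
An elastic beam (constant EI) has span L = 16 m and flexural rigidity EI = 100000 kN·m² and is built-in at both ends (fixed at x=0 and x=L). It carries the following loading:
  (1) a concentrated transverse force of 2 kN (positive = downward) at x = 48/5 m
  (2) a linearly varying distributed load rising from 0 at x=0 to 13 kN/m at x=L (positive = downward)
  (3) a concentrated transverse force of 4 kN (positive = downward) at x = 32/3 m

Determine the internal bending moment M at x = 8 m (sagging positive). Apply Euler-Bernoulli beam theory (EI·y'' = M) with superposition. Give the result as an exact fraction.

M(8) = 16976/225 kN·m

Load 1 — point force P=2 kN at a=48/5 m (b=L-a=32/5):
  M_1 = Pb²(3a+b)x/L³ - Pab²/L²  [x≤a] = 2·(32/5)²·(3·(48/5)+(32/5))·8/16³ - 2·(48/5)·(32/5)²/16² = 64/25 kN·m
Load 2 — triangular load w₀=13 kN/m (0→w₀ over full span):
  M_2 = 3w₀Lx/20 - w₀L²/30 - w₀x³/(6L) = 3·13·16·8/20 - 13·16²/30 - 13·8³/(6·16) = 208/3 kN·m
Load 3 — point force P=4 kN at a=32/3 m (b=L-a=16/3):
  M_3 = Pb²(3a+b)x/L³ - Pab²/L²  [x≤a] = 4·(16/3)²·(3·(32/3)+(16/3))·8/16³ - 4·(32/3)·(16/3)²/16² = 32/9 kN·m
Superposition: M = Σ M_i = 16976/225 kN·m ≈ 75.448889 kN·m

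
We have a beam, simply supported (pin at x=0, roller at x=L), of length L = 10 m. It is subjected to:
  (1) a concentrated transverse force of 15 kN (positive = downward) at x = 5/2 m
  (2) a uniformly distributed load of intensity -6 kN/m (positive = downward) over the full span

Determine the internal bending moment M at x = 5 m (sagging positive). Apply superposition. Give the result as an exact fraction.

M(5) = -225/4 kN·m

Load 1 — point force P=15 kN at a=5/2 m (b=L-a=15/2):
  M_1 = Pa(L-x)/L  [x>a] = 15·(5/2)·(10-5)/10 = 75/4 kN·m
Load 2 — uniform load w=-6 kN/m over full span:
  M_2 = wx(L-x)/2 = (-6)·5·(10-5)/2 = -75 kN·m
Superposition: M = Σ M_i = -225/4 kN·m ≈ -56.250000 kN·m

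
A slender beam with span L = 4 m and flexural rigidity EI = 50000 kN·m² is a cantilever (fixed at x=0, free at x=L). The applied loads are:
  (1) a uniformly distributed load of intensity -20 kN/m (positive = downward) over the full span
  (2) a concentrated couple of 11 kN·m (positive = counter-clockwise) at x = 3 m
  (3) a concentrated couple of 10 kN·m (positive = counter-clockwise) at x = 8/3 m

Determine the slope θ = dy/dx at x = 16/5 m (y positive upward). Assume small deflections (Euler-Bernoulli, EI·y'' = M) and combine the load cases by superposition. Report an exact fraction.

θ(16/5) = 20347/3750000 rad

Load 1 — uniform load w=-20 kN/m over full span:
  θ_1 = -wx(x²-3Lx+3L²)/(6EI) = -(-20)·(16/5)·((16/5)²-3·4·(16/5)+3·4²)/(6·50000) = 992/234375 rad
Load 2 — applied couple M₀=11 kN·m at a=3 m (b=L-a=1):
  θ_2 = M₀a/EI  [x>a] = 11·3/50000 = 33/50000 rad
Load 3 — applied couple M₀=10 kN·m at a=8/3 m (b=L-a=4/3):
  θ_3 = M₀a/EI  [x>a] = 10·(8/3)/50000 = 1/1875 rad
Superposition: θ = Σ θ_i = 20347/3750000 rad ≈ 0.005426 rad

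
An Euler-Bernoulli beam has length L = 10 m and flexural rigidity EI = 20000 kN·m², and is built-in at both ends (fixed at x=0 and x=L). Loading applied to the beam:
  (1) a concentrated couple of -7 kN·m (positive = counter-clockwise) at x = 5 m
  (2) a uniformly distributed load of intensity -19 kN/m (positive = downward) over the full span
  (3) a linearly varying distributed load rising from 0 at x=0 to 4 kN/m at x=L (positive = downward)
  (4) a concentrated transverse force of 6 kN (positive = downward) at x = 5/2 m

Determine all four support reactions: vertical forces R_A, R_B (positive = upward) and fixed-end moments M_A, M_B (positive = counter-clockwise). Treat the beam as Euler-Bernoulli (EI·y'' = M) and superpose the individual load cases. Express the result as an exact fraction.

R_A = -6799/80 kN, M_A = -2213/16 kN·m, R_B = -6321/80 kN, M_B = 6421/48 kN·m

Load 1 — applied couple M₀=-7 kN·m at a=5 m (b=L-a=5):
  R_A = 6M₀ab/L³ = 6·(-7)·5·5/10³ = -21/20 kN
  M_A = M₀b(2a-b)/L² = (-7)·5·(2·5-5)/10² = -7/4 kN·m
  R_B = -6M₀ab/L³ = -6·(-7)·5·5/10³ = 21/20 kN
  M_B = M₀a(2b-a)/L² = (-7)·5·(2·5-5)/10² = -7/4 kN·m
Load 2 — uniform load w=-19 kN/m over full span:
  R_A = wL/2 = (-19)·10/2 = -95 kN
  M_A = wL²/12 = (-19)·10²/12 = -475/3 kN·m
  R_B = wL/2 = (-19)·10/2 = -95 kN
  M_B = -wL²/12 = -(-19)·10²/12 = 475/3 kN·m
Load 3 — triangular load w₀=4 kN/m (0→w₀ over full span):
  R_A = 3w₀L/20 = 3·4·10/20 = 6 kN
  M_A = w₀L²/30 = 4·10²/30 = 40/3 kN·m
  R_B = 7w₀L/20 = 7·4·10/20 = 14 kN
  M_B = -w₀L²/20 = -4·10²/20 = -20 kN·m
Load 4 — point force P=6 kN at a=5/2 m (b=L-a=15/2):
  R_A = Pb²(3a+b)/L³ = 6·(15/2)²·(3·(5/2)+(15/2))/10³ = 81/16 kN
  M_A = Pab²/L² = 6·(5/2)·(15/2)²/10² = 135/16 kN·m
  R_B = Pa²(a+3b)/L³ = 6·(5/2)²·((5/2)+3·(15/2))/10³ = 15/16 kN
  M_B = -Pa²b/L² = -6·(5/2)²·(15/2)/10² = -45/16 kN·m
Superposition: R_A = -6799/80 kN, M_A = -2213/16 kN·m, R_B = -6321/80 kN, M_B = 6421/48 kN·m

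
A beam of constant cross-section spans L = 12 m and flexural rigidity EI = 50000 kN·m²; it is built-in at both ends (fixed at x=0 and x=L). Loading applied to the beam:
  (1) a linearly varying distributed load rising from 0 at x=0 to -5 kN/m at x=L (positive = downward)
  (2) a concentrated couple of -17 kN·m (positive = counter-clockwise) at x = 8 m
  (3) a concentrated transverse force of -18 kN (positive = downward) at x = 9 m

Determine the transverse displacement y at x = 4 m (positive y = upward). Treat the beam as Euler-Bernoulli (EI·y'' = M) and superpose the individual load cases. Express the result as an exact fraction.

Load 1 — triangular load w₀=-5 kN/m (0→w₀ over full span):
  y_1 = -w₀x²(L-x)²(x+2L)/(120LEI) = -(-5)·4²·(12-4)²·(4+2·12)/(120·12·50000) = 56/28125 m
Load 2 — applied couple M₀=-17 kN·m at a=8 m (b=L-a=4):
  y_2 = (R_Ax³/6 - M_Ax²/2)/EI  [x≤a] with R_A=-17/9, M_A=-17/3 = ((-17/9)·4³/6 - (-17/3)·4²/2)/50000 = 17/33750 m
Load 3 — point force P=-18 kN at a=9 m (b=L-a=3):
  y_3 = -Pb²x²(3aL-(3a+b)x)/(6L³EI)  [x≤a] = -(-18)·3²·4²·(3·9·12-(3·9+3)·4)/(6·12³·50000) = 51/50000 m
Superposition: y = Σ y_i = 949/270000 m ≈ 0.003515 m

y(4) = 949/270000 m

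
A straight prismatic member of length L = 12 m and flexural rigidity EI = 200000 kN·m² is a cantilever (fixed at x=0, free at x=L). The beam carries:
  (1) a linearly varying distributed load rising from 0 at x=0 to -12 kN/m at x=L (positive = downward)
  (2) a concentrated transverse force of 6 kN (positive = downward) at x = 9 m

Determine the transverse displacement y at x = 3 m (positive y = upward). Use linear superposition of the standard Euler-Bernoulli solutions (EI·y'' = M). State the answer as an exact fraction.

Load 1 — triangular load w₀=-12 kN/m (0→w₀ over full span):
  y_1 = (w₀Lx³/12-w₀L²x²/6-w₀x⁵/(120L))/EI = ((-12)·12·3³/12-(-12)·12²·3²/6-(-12)·3⁵/(120·12))/200000 = 90801/8000000 m
Load 2 — point force P=6 kN at a=9 m (b=L-a=3):
  y_2 = -Px²(3a-x)/(6EI)  [x≤a] = -6·3²·(3·9-3)/(6·200000) = -27/25000 m
Superposition: y = Σ y_i = 82161/8000000 m ≈ 0.010270 m

y(3) = 82161/8000000 m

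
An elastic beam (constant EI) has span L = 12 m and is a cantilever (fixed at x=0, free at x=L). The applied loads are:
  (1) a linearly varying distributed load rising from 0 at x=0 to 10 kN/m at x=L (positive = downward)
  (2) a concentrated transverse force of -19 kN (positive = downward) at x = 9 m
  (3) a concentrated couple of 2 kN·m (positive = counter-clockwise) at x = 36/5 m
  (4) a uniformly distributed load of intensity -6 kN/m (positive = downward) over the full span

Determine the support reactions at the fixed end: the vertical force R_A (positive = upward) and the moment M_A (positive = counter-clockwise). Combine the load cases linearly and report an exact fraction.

Load 1 — triangular load w₀=10 kN/m (0→w₀ over full span):
  R_A = w₀L/2 = 10·12/2 = 60 kN
  M_A = w₀L²/3 = 10·12²/3 = 480 kN·m
Load 2 — point force P=-19 kN at a=9 m (b=L-a=3):
  R_A = P = (-19) = -19 kN
  M_A = Pa = (-19)·9 = -171 kN·m
Load 3 — applied couple M₀=2 kN·m at a=36/5 m (b=L-a=24/5):
  R_A = 0 kN
  M_A = -M₀ = -2 kN·m
Load 4 — uniform load w=-6 kN/m over full span:
  R_A = wL = (-6)·12 = -72 kN
  M_A = wL²/2 = (-6)·12²/2 = -432 kN·m
Superposition: R_A = -31 kN, M_A = -125 kN·m

R_A = -31 kN, M_A = -125 kN·m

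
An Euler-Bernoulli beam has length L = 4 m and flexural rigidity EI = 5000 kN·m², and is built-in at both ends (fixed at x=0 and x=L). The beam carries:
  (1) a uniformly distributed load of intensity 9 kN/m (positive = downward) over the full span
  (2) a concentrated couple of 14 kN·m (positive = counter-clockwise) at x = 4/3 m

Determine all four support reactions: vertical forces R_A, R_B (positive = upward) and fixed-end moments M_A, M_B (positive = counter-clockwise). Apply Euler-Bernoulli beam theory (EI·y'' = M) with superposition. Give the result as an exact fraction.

R_A = 68/3 kN, M_A = 12 kN·m, R_B = 40/3 kN, M_B = -22/3 kN·m

Load 1 — uniform load w=9 kN/m over full span:
  R_A = wL/2 = 9·4/2 = 18 kN
  M_A = wL²/12 = 9·4²/12 = 12 kN·m
  R_B = wL/2 = 9·4/2 = 18 kN
  M_B = -wL²/12 = -9·4²/12 = -12 kN·m
Load 2 — applied couple M₀=14 kN·m at a=4/3 m (b=L-a=8/3):
  R_A = 6M₀ab/L³ = 6·14·(4/3)·(8/3)/4³ = 14/3 kN
  M_A = M₀b(2a-b)/L² = 14·(8/3)·(2·(4/3)-(8/3))/4² = 0 kN·m
  R_B = -6M₀ab/L³ = -6·14·(4/3)·(8/3)/4³ = -14/3 kN
  M_B = M₀a(2b-a)/L² = 14·(4/3)·(2·(8/3)-(4/3))/4² = 14/3 kN·m
Superposition: R_A = 68/3 kN, M_A = 12 kN·m, R_B = 40/3 kN, M_B = -22/3 kN·m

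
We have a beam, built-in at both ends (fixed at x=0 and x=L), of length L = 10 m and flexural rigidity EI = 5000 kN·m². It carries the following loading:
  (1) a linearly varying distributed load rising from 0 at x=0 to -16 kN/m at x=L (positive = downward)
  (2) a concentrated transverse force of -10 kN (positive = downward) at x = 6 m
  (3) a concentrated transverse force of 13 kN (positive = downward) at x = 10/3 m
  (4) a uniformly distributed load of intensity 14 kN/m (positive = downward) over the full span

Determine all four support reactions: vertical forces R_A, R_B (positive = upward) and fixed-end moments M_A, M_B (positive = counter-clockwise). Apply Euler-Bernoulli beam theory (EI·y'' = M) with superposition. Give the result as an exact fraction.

Load 1 — triangular load w₀=-16 kN/m (0→w₀ over full span):
  R_A = 3w₀L/20 = 3·(-16)·10/20 = -24 kN
  M_A = w₀L²/30 = (-16)·10²/30 = -160/3 kN·m
  R_B = 7w₀L/20 = 7·(-16)·10/20 = -56 kN
  M_B = -w₀L²/20 = -(-16)·10²/20 = 80 kN·m
Load 2 — point force P=-10 kN at a=6 m (b=L-a=4):
  R_A = Pb²(3a+b)/L³ = (-10)·4²·(3·6+4)/10³ = -88/25 kN
  M_A = Pab²/L² = (-10)·6·4²/10² = -48/5 kN·m
  R_B = Pa²(a+3b)/L³ = (-10)·6²·(6+3·4)/10³ = -162/25 kN
  M_B = -Pa²b/L² = -(-10)·6²·4/10² = 72/5 kN·m
Load 3 — point force P=13 kN at a=10/3 m (b=L-a=20/3):
  R_A = Pb²(3a+b)/L³ = 13·(20/3)²·(3·(10/3)+(20/3))/10³ = 260/27 kN
  M_A = Pab²/L² = 13·(10/3)·(20/3)²/10² = 520/27 kN·m
  R_B = Pa²(a+3b)/L³ = 13·(10/3)²·((10/3)+3·(20/3))/10³ = 91/27 kN
  M_B = -Pa²b/L² = -13·(10/3)²·(20/3)/10² = -260/27 kN·m
Load 4 — uniform load w=14 kN/m over full span:
  R_A = wL/2 = 14·10/2 = 70 kN
  M_A = wL²/12 = 14·10²/12 = 350/3 kN·m
  R_B = wL/2 = 14·10/2 = 70 kN
  M_B = -wL²/12 = -14·10²/12 = -350/3 kN·m
Superposition: R_A = 35174/675 kN, M_A = 9854/135 kN·m, R_B = 7351/675 kN, M_B = -4306/135 kN·m

R_A = 35174/675 kN, M_A = 9854/135 kN·m, R_B = 7351/675 kN, M_B = -4306/135 kN·m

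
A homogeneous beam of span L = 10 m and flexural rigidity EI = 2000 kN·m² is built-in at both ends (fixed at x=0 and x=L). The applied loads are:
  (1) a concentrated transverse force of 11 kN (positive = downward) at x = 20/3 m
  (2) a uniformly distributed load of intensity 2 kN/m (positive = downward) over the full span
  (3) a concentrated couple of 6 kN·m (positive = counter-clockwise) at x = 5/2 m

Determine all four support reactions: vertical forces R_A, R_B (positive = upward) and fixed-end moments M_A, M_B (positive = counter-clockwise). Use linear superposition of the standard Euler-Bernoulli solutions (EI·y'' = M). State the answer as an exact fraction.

Load 1 — point force P=11 kN at a=20/3 m (b=L-a=10/3):
  R_A = Pb²(3a+b)/L³ = 11·(10/3)²·(3·(20/3)+(10/3))/10³ = 77/27 kN
  M_A = Pab²/L² = 11·(20/3)·(10/3)²/10² = 220/27 kN·m
  R_B = Pa²(a+3b)/L³ = 11·(20/3)²·((20/3)+3·(10/3))/10³ = 220/27 kN
  M_B = -Pa²b/L² = -11·(20/3)²·(10/3)/10² = -440/27 kN·m
Load 2 — uniform load w=2 kN/m over full span:
  R_A = wL/2 = 2·10/2 = 10 kN
  M_A = wL²/12 = 2·10²/12 = 50/3 kN·m
  R_B = wL/2 = 2·10/2 = 10 kN
  M_B = -wL²/12 = -2·10²/12 = -50/3 kN·m
Load 3 — applied couple M₀=6 kN·m at a=5/2 m (b=L-a=15/2):
  R_A = 6M₀ab/L³ = 6·6·(5/2)·(15/2)/10³ = 27/40 kN
  M_A = M₀b(2a-b)/L² = 6·(15/2)·(2·(5/2)-(15/2))/10² = -9/8 kN·m
  R_B = -6M₀ab/L³ = -6·6·(5/2)·(15/2)/10³ = -27/40 kN
  M_B = M₀a(2b-a)/L² = 6·(5/2)·(2·(15/2)-(5/2))/10² = 15/8 kN·m
Superposition: R_A = 14609/1080 kN, M_A = 5117/216 kN·m, R_B = 18871/1080 kN, M_B = -6715/216 kN·m

R_A = 14609/1080 kN, M_A = 5117/216 kN·m, R_B = 18871/1080 kN, M_B = -6715/216 kN·m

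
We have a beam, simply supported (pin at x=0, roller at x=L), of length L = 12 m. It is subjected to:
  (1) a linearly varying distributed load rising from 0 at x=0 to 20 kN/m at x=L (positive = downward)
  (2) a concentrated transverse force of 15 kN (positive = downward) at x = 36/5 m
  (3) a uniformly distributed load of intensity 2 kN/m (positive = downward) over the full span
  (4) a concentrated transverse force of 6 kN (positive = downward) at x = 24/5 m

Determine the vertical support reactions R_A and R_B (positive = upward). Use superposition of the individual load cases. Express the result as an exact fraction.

R_A = 308/5 kN, R_B = 517/5 kN

Load 1 — triangular load w₀=20 kN/m (0→w₀ over full span):
  R_A = w₀L/6 = 20·12/6 = 40 kN
  R_B = w₀L/3 = 20·12/3 = 80 kN
Load 2 — point force P=15 kN at a=36/5 m (b=L-a=24/5):
  R_A = Pb/L = 15·(24/5)/12 = 6 kN
  R_B = Pa/L = 15·(36/5)/12 = 9 kN
Load 3 — uniform load w=2 kN/m over full span:
  R_A = wL/2 = 2·12/2 = 12 kN
  R_B = wL/2 = 2·12/2 = 12 kN
Load 4 — point force P=6 kN at a=24/5 m (b=L-a=36/5):
  R_A = Pb/L = 6·(36/5)/12 = 18/5 kN
  R_B = Pa/L = 6·(24/5)/12 = 12/5 kN
Superposition: R_A = 308/5 kN, R_B = 517/5 kN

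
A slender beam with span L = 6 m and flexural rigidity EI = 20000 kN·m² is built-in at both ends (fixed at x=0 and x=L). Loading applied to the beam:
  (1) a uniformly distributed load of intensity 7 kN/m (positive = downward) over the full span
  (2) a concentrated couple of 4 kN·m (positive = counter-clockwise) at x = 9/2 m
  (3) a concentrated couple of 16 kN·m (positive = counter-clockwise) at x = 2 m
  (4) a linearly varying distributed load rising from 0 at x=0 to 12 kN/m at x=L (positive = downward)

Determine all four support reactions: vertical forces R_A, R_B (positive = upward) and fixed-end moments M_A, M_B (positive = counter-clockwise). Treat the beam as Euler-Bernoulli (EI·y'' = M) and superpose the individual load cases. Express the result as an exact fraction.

R_A = 6499/180 kN, M_A = 733/20 kN·m, R_B = 7541/180 kN, M_B = -2281/60 kN·m

Load 1 — uniform load w=7 kN/m over full span:
  R_A = wL/2 = 7·6/2 = 21 kN
  M_A = wL²/12 = 7·6²/12 = 21 kN·m
  R_B = wL/2 = 7·6/2 = 21 kN
  M_B = -wL²/12 = -7·6²/12 = -21 kN·m
Load 2 — applied couple M₀=4 kN·m at a=9/2 m (b=L-a=3/2):
  R_A = 6M₀ab/L³ = 6·4·(9/2)·(3/2)/6³ = 3/4 kN
  M_A = M₀b(2a-b)/L² = 4·(3/2)·(2·(9/2)-(3/2))/6² = 5/4 kN·m
  R_B = -6M₀ab/L³ = -6·4·(9/2)·(3/2)/6³ = -3/4 kN
  M_B = M₀a(2b-a)/L² = 4·(9/2)·(2·(3/2)-(9/2))/6² = -3/4 kN·m
Load 3 — applied couple M₀=16 kN·m at a=2 m (b=L-a=4):
  R_A = 6M₀ab/L³ = 6·16·2·4/6³ = 32/9 kN
  M_A = M₀b(2a-b)/L² = 16·4·(2·2-4)/6² = 0 kN·m
  R_B = -6M₀ab/L³ = -6·16·2·4/6³ = -32/9 kN
  M_B = M₀a(2b-a)/L² = 16·2·(2·4-2)/6² = 16/3 kN·m
Load 4 — triangular load w₀=12 kN/m (0→w₀ over full span):
  R_A = 3w₀L/20 = 3·12·6/20 = 54/5 kN
  M_A = w₀L²/30 = 12·6²/30 = 72/5 kN·m
  R_B = 7w₀L/20 = 7·12·6/20 = 126/5 kN
  M_B = -w₀L²/20 = -12·6²/20 = -108/5 kN·m
Superposition: R_A = 6499/180 kN, M_A = 733/20 kN·m, R_B = 7541/180 kN, M_B = -2281/60 kN·m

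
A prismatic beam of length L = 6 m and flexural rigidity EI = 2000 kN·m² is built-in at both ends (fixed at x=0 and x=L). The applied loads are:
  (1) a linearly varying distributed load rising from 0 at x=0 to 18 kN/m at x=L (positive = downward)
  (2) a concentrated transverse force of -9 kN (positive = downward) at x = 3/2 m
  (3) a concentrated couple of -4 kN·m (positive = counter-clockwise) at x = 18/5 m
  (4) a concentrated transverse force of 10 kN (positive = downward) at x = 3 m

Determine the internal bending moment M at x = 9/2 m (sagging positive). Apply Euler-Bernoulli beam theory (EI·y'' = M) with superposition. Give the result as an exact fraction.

M(9/2) = 11391/1600 kN·m

Load 1 — triangular load w₀=18 kN/m (0→w₀ over full span):
  M_1 = 3w₀Lx/20 - w₀L²/30 - w₀x³/(6L) = 3·18·6·(9/2)/20 - 18·6²/30 - 18·(9/2)³/(6·6) = 459/80 kN·m
Load 2 — point force P=-9 kN at a=3/2 m (b=L-a=9/2):
  M_2 = Pa²(a+3b)(L-x)/L³ - Pa²b/L²  [x>a] = (-9)·(3/2)²·((3/2)+3·(9/2))·(6-(9/2))/6³ - (-9)·(3/2)²·(9/2)/6² = 27/64 kN·m
Load 3 — applied couple M₀=-4 kN·m at a=18/5 m (b=L-a=12/5):
  M_3 = R_Ax - M_A - M₀  [x>a] with R_A=-24/25, M_A=-32/25 = (-24/25)·(9/2) - (-32/25) - (-4) = 24/25 kN·m
Load 4 — point force P=10 kN at a=3 m (b=L-a=3):
  M_4 = Pa²(a+3b)(L-x)/L³ - Pa²b/L²  [x>a] = 10·3²·(3+3·3)·(6-(9/2))/6³ - 10·3²·3/6² = 0 kN·m
Superposition: M = Σ M_i = 11391/1600 kN·m ≈ 7.119375 kN·m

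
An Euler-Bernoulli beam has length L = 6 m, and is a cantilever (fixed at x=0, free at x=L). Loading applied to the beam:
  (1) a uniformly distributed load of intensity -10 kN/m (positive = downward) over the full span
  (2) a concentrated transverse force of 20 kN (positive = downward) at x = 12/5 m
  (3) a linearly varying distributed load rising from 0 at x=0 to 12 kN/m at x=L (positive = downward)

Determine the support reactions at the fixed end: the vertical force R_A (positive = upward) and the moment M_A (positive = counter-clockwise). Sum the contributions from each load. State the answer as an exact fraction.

R_A = -4 kN, M_A = 12 kN·m

Load 1 — uniform load w=-10 kN/m over full span:
  R_A = wL = (-10)·6 = -60 kN
  M_A = wL²/2 = (-10)·6²/2 = -180 kN·m
Load 2 — point force P=20 kN at a=12/5 m (b=L-a=18/5):
  R_A = P = 20 kN
  M_A = Pa = 20·(12/5) = 48 kN·m
Load 3 — triangular load w₀=12 kN/m (0→w₀ over full span):
  R_A = w₀L/2 = 12·6/2 = 36 kN
  M_A = w₀L²/3 = 12·6²/3 = 144 kN·m
Superposition: R_A = -4 kN, M_A = 12 kN·m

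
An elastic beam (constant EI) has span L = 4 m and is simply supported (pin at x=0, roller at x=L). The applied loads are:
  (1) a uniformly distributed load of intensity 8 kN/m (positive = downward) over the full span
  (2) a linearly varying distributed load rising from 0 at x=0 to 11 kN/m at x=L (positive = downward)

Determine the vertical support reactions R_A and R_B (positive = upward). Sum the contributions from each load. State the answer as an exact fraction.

Load 1 — uniform load w=8 kN/m over full span:
  R_A = wL/2 = 8·4/2 = 16 kN
  R_B = wL/2 = 8·4/2 = 16 kN
Load 2 — triangular load w₀=11 kN/m (0→w₀ over full span):
  R_A = w₀L/6 = 11·4/6 = 22/3 kN
  R_B = w₀L/3 = 11·4/3 = 44/3 kN
Superposition: R_A = 70/3 kN, R_B = 92/3 kN

R_A = 70/3 kN, R_B = 92/3 kN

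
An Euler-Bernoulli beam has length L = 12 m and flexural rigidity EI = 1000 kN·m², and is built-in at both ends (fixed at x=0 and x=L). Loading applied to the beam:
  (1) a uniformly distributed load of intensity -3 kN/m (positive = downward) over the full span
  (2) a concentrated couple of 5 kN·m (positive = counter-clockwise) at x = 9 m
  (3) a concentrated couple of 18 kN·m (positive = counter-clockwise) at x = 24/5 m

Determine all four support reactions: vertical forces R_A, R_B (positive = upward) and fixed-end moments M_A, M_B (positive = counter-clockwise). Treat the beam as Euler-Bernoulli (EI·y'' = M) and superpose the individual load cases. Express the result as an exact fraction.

R_A = -12297/800 kN, M_A = -12911/400 kN·m, R_B = -16503/800 kN, M_B = 16329/400 kN·m

Load 1 — uniform load w=-3 kN/m over full span:
  R_A = wL/2 = (-3)·12/2 = -18 kN
  M_A = wL²/12 = (-3)·12²/12 = -36 kN·m
  R_B = wL/2 = (-3)·12/2 = -18 kN
  M_B = -wL²/12 = -(-3)·12²/12 = 36 kN·m
Load 2 — applied couple M₀=5 kN·m at a=9 m (b=L-a=3):
  R_A = 6M₀ab/L³ = 6·5·9·3/12³ = 15/32 kN
  M_A = M₀b(2a-b)/L² = 5·3·(2·9-3)/12² = 25/16 kN·m
  R_B = -6M₀ab/L³ = -6·5·9·3/12³ = -15/32 kN
  M_B = M₀a(2b-a)/L² = 5·9·(2·3-9)/12² = -15/16 kN·m
Load 3 — applied couple M₀=18 kN·m at a=24/5 m (b=L-a=36/5):
  R_A = 6M₀ab/L³ = 6·18·(24/5)·(36/5)/12³ = 54/25 kN
  M_A = M₀b(2a-b)/L² = 18·(36/5)·(2·(24/5)-(36/5))/12² = 54/25 kN·m
  R_B = -6M₀ab/L³ = -6·18·(24/5)·(36/5)/12³ = -54/25 kN
  M_B = M₀a(2b-a)/L² = 18·(24/5)·(2·(36/5)-(24/5))/12² = 144/25 kN·m
Superposition: R_A = -12297/800 kN, M_A = -12911/400 kN·m, R_B = -16503/800 kN, M_B = 16329/400 kN·m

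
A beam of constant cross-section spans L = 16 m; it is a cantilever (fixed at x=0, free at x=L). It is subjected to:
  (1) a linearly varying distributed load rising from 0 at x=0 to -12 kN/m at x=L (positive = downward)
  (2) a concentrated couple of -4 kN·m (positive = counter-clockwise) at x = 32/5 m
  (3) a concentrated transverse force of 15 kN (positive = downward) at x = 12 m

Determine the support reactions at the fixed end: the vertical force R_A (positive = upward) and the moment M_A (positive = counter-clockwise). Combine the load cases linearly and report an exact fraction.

Load 1 — triangular load w₀=-12 kN/m (0→w₀ over full span):
  R_A = w₀L/2 = (-12)·16/2 = -96 kN
  M_A = w₀L²/3 = (-12)·16²/3 = -1024 kN·m
Load 2 — applied couple M₀=-4 kN·m at a=32/5 m (b=L-a=48/5):
  R_A = 0 kN
  M_A = -M₀ = -(-4) = 4 kN·m
Load 3 — point force P=15 kN at a=12 m (b=L-a=4):
  R_A = P = 15 kN
  M_A = Pa = 15·12 = 180 kN·m
Superposition: R_A = -81 kN, M_A = -840 kN·m

R_A = -81 kN, M_A = -840 kN·m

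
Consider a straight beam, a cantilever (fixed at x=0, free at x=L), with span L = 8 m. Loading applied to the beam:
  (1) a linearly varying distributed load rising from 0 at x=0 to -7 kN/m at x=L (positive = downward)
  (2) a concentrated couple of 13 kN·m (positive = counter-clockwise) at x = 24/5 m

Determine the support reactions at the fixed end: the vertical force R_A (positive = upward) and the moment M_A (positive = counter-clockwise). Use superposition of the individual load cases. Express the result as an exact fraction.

R_A = -28 kN, M_A = -487/3 kN·m

Load 1 — triangular load w₀=-7 kN/m (0→w₀ over full span):
  R_A = w₀L/2 = (-7)·8/2 = -28 kN
  M_A = w₀L²/3 = (-7)·8²/3 = -448/3 kN·m
Load 2 — applied couple M₀=13 kN·m at a=24/5 m (b=L-a=16/5):
  R_A = 0 kN
  M_A = -M₀ = -13 kN·m
Superposition: R_A = -28 kN, M_A = -487/3 kN·m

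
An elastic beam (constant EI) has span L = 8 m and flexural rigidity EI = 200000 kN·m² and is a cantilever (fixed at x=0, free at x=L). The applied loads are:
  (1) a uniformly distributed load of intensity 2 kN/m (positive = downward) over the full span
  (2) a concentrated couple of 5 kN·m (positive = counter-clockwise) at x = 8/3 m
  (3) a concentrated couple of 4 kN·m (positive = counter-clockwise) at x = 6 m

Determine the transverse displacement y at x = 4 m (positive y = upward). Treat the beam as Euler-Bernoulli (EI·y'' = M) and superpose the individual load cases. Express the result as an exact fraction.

y(4) = -83/56250 m

Load 1 — uniform load w=2 kN/m over full span:
  y_1 = -wx²(x²-4Lx+6L²)/(24EI) = -2·4²·(4²-4·8·4+6·8²)/(24·200000) = -17/9375 m
Load 2 — applied couple M₀=5 kN·m at a=8/3 m (b=L-a=16/3):
  y_2 = M₀a(2x-a)/(2EI)  [x>a] = 5·(8/3)·(2·4-(8/3))/(2·200000) = 1/5625 m
Load 3 — applied couple M₀=4 kN·m at a=6 m (b=L-a=2):
  y_3 = M₀x²/(2EI)  [x≤a] = 4·4²/(2·200000) = 1/6250 m
Superposition: y = Σ y_i = -83/56250 m ≈ -0.001476 m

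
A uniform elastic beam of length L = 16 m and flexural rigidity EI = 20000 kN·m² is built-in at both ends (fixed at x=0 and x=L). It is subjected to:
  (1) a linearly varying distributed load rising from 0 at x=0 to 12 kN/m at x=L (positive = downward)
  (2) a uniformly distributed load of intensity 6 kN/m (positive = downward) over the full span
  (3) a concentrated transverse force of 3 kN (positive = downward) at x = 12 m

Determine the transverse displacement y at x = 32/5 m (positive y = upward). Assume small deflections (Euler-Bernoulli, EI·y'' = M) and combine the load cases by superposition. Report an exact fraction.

Load 1 — triangular load w₀=12 kN/m (0→w₀ over full span):
  y_1 = -w₀x²(L-x)²(x+2L)/(120LEI) = -12·(32/5)²·(16-(32/5))²·((32/5)+2·16)/(120·16·20000) = -442368/9765625 m
Load 2 — uniform load w=6 kN/m over full span:
  y_2 = -wx²(L-x)²/(24EI) = -6·(32/5)²·(16-(32/5))²/(24·20000) = -18432/390625 m
Load 3 — point force P=3 kN at a=12 m (b=L-a=4):
  y_3 = -Pb²x²(3aL-(3a+b)x)/(6L³EI)  [x≤a] = -3·4²·(32/5)²·(3·12·16-(3·12+4)·(32/5))/(6·16³·20000) = -4/3125 m
Superposition: y = Σ y_i = -915668/9765625 m ≈ -0.093764 m

y(32/5) = -915668/9765625 m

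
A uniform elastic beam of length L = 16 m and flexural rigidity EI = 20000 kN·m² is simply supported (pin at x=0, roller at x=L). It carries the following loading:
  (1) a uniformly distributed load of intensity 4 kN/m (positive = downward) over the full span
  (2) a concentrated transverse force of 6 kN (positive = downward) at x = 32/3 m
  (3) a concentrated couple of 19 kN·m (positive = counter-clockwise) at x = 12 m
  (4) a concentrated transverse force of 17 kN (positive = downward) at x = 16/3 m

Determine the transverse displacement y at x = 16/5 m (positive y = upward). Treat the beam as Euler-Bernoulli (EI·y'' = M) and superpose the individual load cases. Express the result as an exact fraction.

y(16/5) = -20136457/126562500 m

Load 1 — uniform load w=4 kN/m over full span:
  y_1 = -wx(L³-2Lx²+x³)/(24EI) = -4·(16/5)·(16³-2·16·(16/5)²+(16/5)³)/(24·20000) = -118784/1171875 m
Load 2 — point force P=6 kN at a=32/3 m (b=L-a=16/3):
  y_2 = -Pbx(L²-b²-x²)/(6LEI)  [x≤a] = -6·(16/3)·(16/5)·(16²-(16/3)²-(16/5)²)/(6·16·20000) = -24448/2109375 m
Load 3 — applied couple M₀=19 kN·m at a=12 m (b=L-a=4):
  y_3 = (M₀x³/(6L)+C₁x)/EI  [x≤a] with C₁=M₀(3b²-L²)/(6L)=-247/6 = (19·(16/5)³/(6·16)+(-247/6)·(16/5))/20000 = -1957/312500 m
Load 4 — point force P=17 kN at a=16/3 m (b=L-a=32/3):
  y_4 = -Pbx(L²-b²-x²)/(6LEI)  [x≤a] = -17·(32/3)·(16/5)·(16²-(32/3)²-(16/5)²)/(6·16·20000) = -252416/6328125 m
Superposition: y = Σ y_i = -20136457/126562500 m ≈ -0.159103 m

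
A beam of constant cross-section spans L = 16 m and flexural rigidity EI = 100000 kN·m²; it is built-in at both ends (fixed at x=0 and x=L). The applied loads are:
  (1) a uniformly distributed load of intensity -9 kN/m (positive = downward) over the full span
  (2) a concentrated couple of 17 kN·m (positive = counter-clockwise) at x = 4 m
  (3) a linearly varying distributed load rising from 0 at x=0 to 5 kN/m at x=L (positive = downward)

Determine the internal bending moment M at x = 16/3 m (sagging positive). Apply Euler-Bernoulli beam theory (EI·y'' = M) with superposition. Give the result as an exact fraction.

Load 1 — uniform load w=-9 kN/m over full span:
  M_1 = wLx/2 - wL²/12 - wx²/2 = (-9)·16·(16/3)/2 - (-9)·16²/12 - (-9)·(16/3)²/2 = -64 kN·m
Load 2 — applied couple M₀=17 kN·m at a=4 m (b=L-a=12):
  M_2 = R_Ax - M_A - M₀  [x>a] with R_A=153/128, M_A=-51/16 = (153/128)·(16/3) - (-51/16) - 17 = -119/16 kN·m
Load 3 — triangular load w₀=5 kN/m (0→w₀ over full span):
  M_3 = 3w₀Lx/20 - w₀L²/30 - w₀x³/(6L) = 3·5·16·(16/3)/20 - 5·16²/30 - 5·(16/3)³/(6·16) = 1088/81 kN·m
Superposition: M = Σ M_i = -75175/1296 kN·m ≈ -58.005401 kN·m

M(16/3) = -75175/1296 kN·m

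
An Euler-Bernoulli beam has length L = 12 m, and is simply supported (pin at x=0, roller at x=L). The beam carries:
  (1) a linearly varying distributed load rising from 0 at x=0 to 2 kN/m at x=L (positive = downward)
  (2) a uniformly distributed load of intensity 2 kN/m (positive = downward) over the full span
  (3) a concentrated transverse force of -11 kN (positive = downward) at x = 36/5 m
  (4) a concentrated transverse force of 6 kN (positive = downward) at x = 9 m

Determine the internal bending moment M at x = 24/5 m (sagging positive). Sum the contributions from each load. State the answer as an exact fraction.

Load 1 — triangular load w₀=2 kN/m (0→w₀ over full span):
  M_1 = w₀Lx/6 - w₀x³/(6L) = 2·12·(24/5)/6 - 2·(24/5)³/(6·12) = 2016/125 kN·m
Load 2 — uniform load w=2 kN/m over full span:
  M_2 = wx(L-x)/2 = 2·(24/5)·(12-(24/5))/2 = 864/25 kN·m
Load 3 — point force P=-11 kN at a=36/5 m (b=L-a=24/5):
  M_3 = Pbx/L  [x≤a] = (-11)·(24/5)·(24/5)/12 = -528/25 kN·m
Load 4 — point force P=6 kN at a=9 m (b=L-a=3):
  M_4 = Pbx/L  [x≤a] = 6·3·(24/5)/12 = 36/5 kN·m
Superposition: M = Σ M_i = 4596/125 kN·m ≈ 36.768000 kN·m

M(24/5) = 4596/125 kN·m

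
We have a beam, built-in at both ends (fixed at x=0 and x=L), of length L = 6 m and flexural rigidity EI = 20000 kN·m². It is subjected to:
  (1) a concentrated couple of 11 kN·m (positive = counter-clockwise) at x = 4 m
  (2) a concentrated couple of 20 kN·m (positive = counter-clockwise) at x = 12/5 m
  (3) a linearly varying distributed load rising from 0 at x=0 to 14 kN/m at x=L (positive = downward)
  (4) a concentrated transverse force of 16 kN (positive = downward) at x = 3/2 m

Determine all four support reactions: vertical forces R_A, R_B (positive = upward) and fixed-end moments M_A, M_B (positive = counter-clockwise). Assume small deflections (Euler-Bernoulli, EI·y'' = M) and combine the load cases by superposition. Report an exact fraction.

Load 1 — applied couple M₀=11 kN·m at a=4 m (b=L-a=2):
  R_A = 6M₀ab/L³ = 6·11·4·2/6³ = 22/9 kN
  M_A = M₀b(2a-b)/L² = 11·2·(2·4-2)/6² = 11/3 kN·m
  R_B = -6M₀ab/L³ = -6·11·4·2/6³ = -22/9 kN
  M_B = M₀a(2b-a)/L² = 11·4·(2·2-4)/6² = 0 kN·m
Load 2 — applied couple M₀=20 kN·m at a=12/5 m (b=L-a=18/5):
  R_A = 6M₀ab/L³ = 6·20·(12/5)·(18/5)/6³ = 24/5 kN
  M_A = M₀b(2a-b)/L² = 20·(18/5)·(2·(12/5)-(18/5))/6² = 12/5 kN·m
  R_B = -6M₀ab/L³ = -6·20·(12/5)·(18/5)/6³ = -24/5 kN
  M_B = M₀a(2b-a)/L² = 20·(12/5)·(2·(18/5)-(12/5))/6² = 32/5 kN·m
Load 3 — triangular load w₀=14 kN/m (0→w₀ over full span):
  R_A = 3w₀L/20 = 3·14·6/20 = 63/5 kN
  M_A = w₀L²/30 = 14·6²/30 = 84/5 kN·m
  R_B = 7w₀L/20 = 7·14·6/20 = 147/5 kN
  M_B = -w₀L²/20 = -14·6²/20 = -126/5 kN·m
Load 4 — point force P=16 kN at a=3/2 m (b=L-a=9/2):
  R_A = Pb²(3a+b)/L³ = 16·(9/2)²·(3·(3/2)+(9/2))/6³ = 27/2 kN
  M_A = Pab²/L² = 16·(3/2)·(9/2)²/6² = 27/2 kN·m
  R_B = Pa²(a+3b)/L³ = 16·(3/2)²·((3/2)+3·(9/2))/6³ = 5/2 kN
  M_B = -Pa²b/L² = -16·(3/2)²·(9/2)/6² = -9/2 kN·m
Superposition: R_A = 3001/90 kN, M_A = 1091/30 kN·m, R_B = 2219/90 kN, M_B = -233/10 kN·m

R_A = 3001/90 kN, M_A = 1091/30 kN·m, R_B = 2219/90 kN, M_B = -233/10 kN·m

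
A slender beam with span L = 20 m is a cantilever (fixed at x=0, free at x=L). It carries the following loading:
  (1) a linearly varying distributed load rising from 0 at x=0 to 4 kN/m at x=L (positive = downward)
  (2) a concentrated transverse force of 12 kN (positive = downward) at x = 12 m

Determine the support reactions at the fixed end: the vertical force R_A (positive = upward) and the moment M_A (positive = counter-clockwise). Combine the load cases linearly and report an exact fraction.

Load 1 — triangular load w₀=4 kN/m (0→w₀ over full span):
  R_A = w₀L/2 = 4·20/2 = 40 kN
  M_A = w₀L²/3 = 4·20²/3 = 1600/3 kN·m
Load 2 — point force P=12 kN at a=12 m (b=L-a=8):
  R_A = P = 12 kN
  M_A = Pa = 12·12 = 144 kN·m
Superposition: R_A = 52 kN, M_A = 2032/3 kN·m

R_A = 52 kN, M_A = 2032/3 kN·m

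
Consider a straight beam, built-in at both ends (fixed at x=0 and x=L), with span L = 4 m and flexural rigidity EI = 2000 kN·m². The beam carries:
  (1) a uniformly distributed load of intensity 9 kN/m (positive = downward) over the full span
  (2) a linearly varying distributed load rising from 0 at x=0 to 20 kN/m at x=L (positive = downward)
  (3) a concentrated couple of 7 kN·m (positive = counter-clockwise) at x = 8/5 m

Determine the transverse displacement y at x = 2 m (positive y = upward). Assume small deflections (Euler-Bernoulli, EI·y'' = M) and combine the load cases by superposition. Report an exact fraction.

y(2) = -433/75000 m

Load 1 — uniform load w=9 kN/m over full span:
  y_1 = -wx²(L-x)²/(24EI) = -9·2²·(4-2)²/(24·2000) = -3/1000 m
Load 2 — triangular load w₀=20 kN/m (0→w₀ over full span):
  y_2 = -w₀x²(L-x)²(x+2L)/(120LEI) = -20·2²·(4-2)²·(2+2·4)/(120·4·2000) = -1/300 m
Load 3 — applied couple M₀=7 kN·m at a=8/5 m (b=L-a=12/5):
  y_3 = (R_Ax³/6 - M_Ax²/2 - M₀(x-a)²/2)/EI  [x>a] with R_A=63/25, M_A=21/25 = ((63/25)·2³/6 - (21/25)·2²/2 - 7·(2-(8/5))²/2)/2000 = 7/12500 m
Superposition: y = Σ y_i = -433/75000 m ≈ -0.005773 m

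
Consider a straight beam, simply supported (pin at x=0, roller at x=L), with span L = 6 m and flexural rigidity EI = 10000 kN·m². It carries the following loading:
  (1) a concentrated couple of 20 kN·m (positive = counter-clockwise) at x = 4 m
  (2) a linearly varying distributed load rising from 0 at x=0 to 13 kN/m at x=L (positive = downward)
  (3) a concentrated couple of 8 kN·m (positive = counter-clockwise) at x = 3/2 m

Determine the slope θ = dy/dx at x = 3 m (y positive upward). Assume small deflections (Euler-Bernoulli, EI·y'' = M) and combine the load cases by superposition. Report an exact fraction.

Load 1 — applied couple M₀=20 kN·m at a=4 m (b=L-a=2):
  θ_1 = (M₀x²/(2L)+C₁)/EI  [x≤a] with C₁=M₀(3b²-L²)/(6L)=-40/3 = (20·3²/(2·6)+(-40/3))/10000 = 1/6000 rad
Load 2 — triangular load w₀=13 kN/m (0→w₀ over full span):
  θ_2 = -w₀(7L⁴-30L²x²+15x⁴)/(360LEI) = -13·(7·6⁴-30·6²·3²+15·3⁴)/(360·6·10000) = -273/800000 rad
Load 3 — applied couple M₀=8 kN·m at a=3/2 m (b=L-a=9/2):
  θ_3 = (M₀x²/(2L)-M₀(x-a)+C₁)/EI  [x>a] with C₁=M₀(3b²-L²)/(6L)=11/2 = (8·3²/(2·6)-8·(3-(3/2))+(11/2))/10000 = -1/20000 rad
Superposition: θ = Σ θ_i = -539/2400000 rad ≈ -0.000225 rad

θ(3) = -539/2400000 rad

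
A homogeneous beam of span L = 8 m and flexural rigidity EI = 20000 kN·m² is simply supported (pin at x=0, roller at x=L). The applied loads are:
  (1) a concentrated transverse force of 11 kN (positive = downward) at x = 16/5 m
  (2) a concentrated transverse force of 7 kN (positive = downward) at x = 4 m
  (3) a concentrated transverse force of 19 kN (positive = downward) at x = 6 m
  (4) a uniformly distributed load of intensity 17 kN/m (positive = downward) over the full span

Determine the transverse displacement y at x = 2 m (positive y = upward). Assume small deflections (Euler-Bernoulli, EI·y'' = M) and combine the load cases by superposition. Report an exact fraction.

y(2) = -54207/1250000 m

Load 1 — point force P=11 kN at a=16/5 m (b=L-a=24/5):
  y_1 = -Pbx(L²-b²-x²)/(6LEI)  [x≤a] = -11·(24/5)·2·(8²-(24/5)²-2²)/(6·8·20000) = -2541/625000 m
Load 2 — point force P=7 kN at a=4 m (b=L-a=4):
  y_2 = -Pbx(L²-b²-x²)/(6LEI)  [x≤a] = -7·4·2·(8²-4²-2²)/(6·8·20000) = -77/30000 m
Load 3 — point force P=19 kN at a=6 m (b=L-a=2):
  y_3 = -Pbx(L²-b²-x²)/(6LEI)  [x≤a] = -19·2·2·(8²-2²-2²)/(6·8·20000) = -133/30000 m
Load 4 — uniform load w=17 kN/m over full span:
  y_4 = -wx(L³-2Lx²+x³)/(24EI) = -17·2·(8³-2·8·2²+2³)/(24·20000) = -323/10000 m
Superposition: y = Σ y_i = -54207/1250000 m ≈ -0.043366 m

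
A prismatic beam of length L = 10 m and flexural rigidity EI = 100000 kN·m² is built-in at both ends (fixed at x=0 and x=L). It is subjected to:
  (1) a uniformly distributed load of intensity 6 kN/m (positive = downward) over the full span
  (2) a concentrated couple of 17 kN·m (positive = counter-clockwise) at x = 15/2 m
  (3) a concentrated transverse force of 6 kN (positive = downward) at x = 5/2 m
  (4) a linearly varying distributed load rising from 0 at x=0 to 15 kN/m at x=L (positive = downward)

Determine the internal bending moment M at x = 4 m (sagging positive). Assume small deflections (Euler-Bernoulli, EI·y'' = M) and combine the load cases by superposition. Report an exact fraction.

M(4) = 1023/20 kN·m

Load 1 — uniform load w=6 kN/m over full span:
  M_1 = wLx/2 - wL²/12 - wx²/2 = 6·10·4/2 - 6·10²/12 - 6·4²/2 = 22 kN·m
Load 2 — applied couple M₀=17 kN·m at a=15/2 m (b=L-a=5/2):
  M_2 = R_Ax - M_A  [x≤a] with R_A=153/80, M_A=85/16 = (153/80)·4 - (85/16) = 187/80 kN·m
Load 3 — point force P=6 kN at a=5/2 m (b=L-a=15/2):
  M_3 = Pa²(a+3b)(L-x)/L³ - Pa²b/L²  [x>a] = 6·(5/2)²·((5/2)+3·(15/2))·(10-4)/10³ - 6·(5/2)²·(15/2)/10² = 45/16 kN·m
Load 4 — triangular load w₀=15 kN/m (0→w₀ over full span):
  M_4 = 3w₀Lx/20 - w₀L²/30 - w₀x³/(6L) = 3·15·10·4/20 - 15·10²/30 - 15·4³/(6·10) = 24 kN·m
Superposition: M = Σ M_i = 1023/20 kN·m ≈ 51.150000 kN·m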